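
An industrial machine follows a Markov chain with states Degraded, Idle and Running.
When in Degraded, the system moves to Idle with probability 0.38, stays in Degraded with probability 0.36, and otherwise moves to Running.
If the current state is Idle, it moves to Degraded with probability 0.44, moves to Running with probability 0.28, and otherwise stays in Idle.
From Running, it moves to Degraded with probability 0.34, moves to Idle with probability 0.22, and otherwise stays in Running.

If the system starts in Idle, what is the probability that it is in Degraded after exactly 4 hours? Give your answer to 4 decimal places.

Propagate the distribution vector 4 hours from Idle.
After 0 hours: (0.0000, 1.0000, 0.0000)
After 1 hour: (0.4400, 0.2800, 0.2800)
After 2 hours: (0.3768, 0.3072, 0.3160)
After 3 hours: (0.3783, 0.2987, 0.3230)
After 4 hours: (0.3774, 0.2984, 0.3241)
P(in Degraded after 4 hours) = 0.3774

0.3774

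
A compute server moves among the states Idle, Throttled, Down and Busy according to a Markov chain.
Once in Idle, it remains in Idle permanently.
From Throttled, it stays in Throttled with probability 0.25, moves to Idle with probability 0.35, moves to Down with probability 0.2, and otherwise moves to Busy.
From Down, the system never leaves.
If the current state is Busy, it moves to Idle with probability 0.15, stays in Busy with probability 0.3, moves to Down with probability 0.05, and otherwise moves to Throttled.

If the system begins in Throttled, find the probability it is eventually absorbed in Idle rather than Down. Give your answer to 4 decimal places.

0.6471

Let h(s) be the probability of absorption at Idle starting from transient state s. Then h(Idle) = 1 and h(Down) = 0. By first-step analysis:
h(Throttled) = 0.35·1 + 0.25·h(Throttled) + 0.2·0 + 0.2·h(Busy)
h(Busy) = 0.15·1 + 0.5·h(Throttled) + 0.05·0 + 0.3·h(Busy)
Solving: h(Throttled) = 0.6471, h(Busy) = 0.6765.
Starting from Throttled, the probability is 0.6471.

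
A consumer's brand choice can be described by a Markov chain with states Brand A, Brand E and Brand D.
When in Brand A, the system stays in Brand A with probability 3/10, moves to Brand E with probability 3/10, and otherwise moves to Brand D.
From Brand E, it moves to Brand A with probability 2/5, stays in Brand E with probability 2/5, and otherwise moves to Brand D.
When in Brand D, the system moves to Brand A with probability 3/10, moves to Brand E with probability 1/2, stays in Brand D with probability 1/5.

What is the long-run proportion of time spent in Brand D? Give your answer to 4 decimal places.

Let the stationary distribution be π with π = πP and π_1 + π_2 + π_3 = 1.
π_1 = 0.3·π_1 + 0.4·π_2 + 0.3·π_3
π_2 = 0.3·π_1 + 0.4·π_2 + 0.5·π_3
Solving with the normalization constraint gives π = (0.3393, 0.3929, 0.2679).
So the stationary probability of Brand D is 0.2679.

0.2679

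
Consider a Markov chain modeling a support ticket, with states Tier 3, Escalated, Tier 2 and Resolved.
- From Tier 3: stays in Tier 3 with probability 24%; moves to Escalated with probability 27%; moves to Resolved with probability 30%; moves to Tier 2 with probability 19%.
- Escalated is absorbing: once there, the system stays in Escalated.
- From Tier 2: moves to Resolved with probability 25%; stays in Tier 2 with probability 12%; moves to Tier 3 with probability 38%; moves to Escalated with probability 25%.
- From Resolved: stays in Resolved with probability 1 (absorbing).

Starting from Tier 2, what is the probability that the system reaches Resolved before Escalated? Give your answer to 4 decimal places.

Let h(s) be the probability of absorption at Resolved starting from transient state s. Then h(Resolved) = 1 and h(Escalated) = 0. By first-step analysis:
h(Tier 3) = 0.24·h(Tier 3) + 0.27·0 + 0.19·h(Tier 2) + 0.3·1
h(Tier 2) = 0.38·h(Tier 3) + 0.25·0 + 0.12·h(Tier 2) + 0.25·1
Solving: h(Tier 3) = 0.5221, h(Tier 2) = 0.5096.
Starting from Tier 2, the probability is 0.5096.

0.5096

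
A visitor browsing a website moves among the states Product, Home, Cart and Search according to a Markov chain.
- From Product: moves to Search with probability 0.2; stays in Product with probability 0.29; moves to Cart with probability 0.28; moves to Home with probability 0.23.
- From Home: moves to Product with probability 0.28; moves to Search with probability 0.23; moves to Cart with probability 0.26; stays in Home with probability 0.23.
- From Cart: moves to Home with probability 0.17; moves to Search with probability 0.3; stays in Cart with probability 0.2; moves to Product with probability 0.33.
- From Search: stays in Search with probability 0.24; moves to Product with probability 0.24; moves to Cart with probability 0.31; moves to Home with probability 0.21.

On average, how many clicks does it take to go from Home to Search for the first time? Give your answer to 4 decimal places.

Let t(s) be the expected number of clicks to first reach Search from state s, with t(Search) = 0. Conditioning on the first click:
t(Product) = 1 + 0.29·t(Product) + 0.23·t(Home) + 0.28·t(Cart)
t(Home) = 1 + 0.28·t(Product) + 0.23·t(Home) + 0.26·t(Cart)
t(Cart) = 1 + 0.33·t(Product) + 0.17·t(Home) + 0.2·t(Cart)
Solving: t(Product) = 4.3109, t(Home) = 4.1894, t(Cart) = 3.9185.
Expected clicks from Home to Search: 4.1894.

4.1894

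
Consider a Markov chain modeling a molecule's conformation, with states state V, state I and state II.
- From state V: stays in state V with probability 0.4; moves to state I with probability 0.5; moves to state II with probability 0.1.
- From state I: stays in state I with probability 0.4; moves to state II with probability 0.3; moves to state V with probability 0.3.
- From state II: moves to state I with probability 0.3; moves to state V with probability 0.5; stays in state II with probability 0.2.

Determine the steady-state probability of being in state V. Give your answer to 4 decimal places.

0.3786

Let the stationary distribution be π with π = πP and π_1 + π_2 + π_3 = 1.
π_1 = 0.4·π_1 + 0.3·π_2 + 0.5·π_3
π_2 = 0.5·π_1 + 0.4·π_2 + 0.3·π_3
Solving with the normalization constraint gives π = (0.3786, 0.4175, 0.2039).
So the stationary probability of state V is 0.3786.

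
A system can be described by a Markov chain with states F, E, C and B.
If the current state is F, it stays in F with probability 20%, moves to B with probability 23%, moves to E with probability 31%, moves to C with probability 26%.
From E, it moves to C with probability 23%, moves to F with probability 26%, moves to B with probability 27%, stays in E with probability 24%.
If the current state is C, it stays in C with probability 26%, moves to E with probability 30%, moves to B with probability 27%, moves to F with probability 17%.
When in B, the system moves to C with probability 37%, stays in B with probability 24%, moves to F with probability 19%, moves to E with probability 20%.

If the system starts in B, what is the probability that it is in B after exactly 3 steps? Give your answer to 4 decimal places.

0.2544

Propagate the distribution vector 3 steps from B.
After 0 steps: (0.0000, 0.0000, 0.0000, 1.0000)
After 1 step: (0.1900, 0.2000, 0.3700, 0.2400)
After 2 steps: (0.1985, 0.2659, 0.2804, 0.2552)
After 3 steps: (0.2050, 0.2605, 0.2801, 0.2544)
P(in B after 3 steps) = 0.2544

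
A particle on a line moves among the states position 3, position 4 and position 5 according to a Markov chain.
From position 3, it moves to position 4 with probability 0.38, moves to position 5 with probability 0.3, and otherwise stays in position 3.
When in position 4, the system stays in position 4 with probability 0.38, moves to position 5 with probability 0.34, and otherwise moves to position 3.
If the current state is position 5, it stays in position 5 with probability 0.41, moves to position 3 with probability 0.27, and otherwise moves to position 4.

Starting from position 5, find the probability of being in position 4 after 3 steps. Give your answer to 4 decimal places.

Propagate the distribution vector 3 steps from position 5.
After 0 steps: (0.0000, 0.0000, 1.0000)
After 1 step: (0.2700, 0.3200, 0.4100)
After 2 steps: (0.2867, 0.3554, 0.3579)
After 3 steps: (0.2879, 0.3585, 0.3536)
P(in position 4 after 3 steps) = 0.3585

0.3585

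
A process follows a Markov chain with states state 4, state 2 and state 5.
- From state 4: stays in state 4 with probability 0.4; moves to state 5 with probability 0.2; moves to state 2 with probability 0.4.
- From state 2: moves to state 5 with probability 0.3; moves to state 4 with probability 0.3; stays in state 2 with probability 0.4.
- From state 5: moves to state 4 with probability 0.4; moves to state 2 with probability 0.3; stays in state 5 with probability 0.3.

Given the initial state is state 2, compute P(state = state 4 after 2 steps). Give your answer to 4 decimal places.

Sum over the intermediate state after 1 step:
P = P(state 2→state 4)·P(state 4→state 4) + P(state 2→state 2)·P(state 2→state 4) + P(state 2→state 5)·P(state 5→state 4)
  = 0.3×0.4 + 0.4×0.3 + 0.3×0.4
  = 0.1200 + 0.1200 + 0.1200 = 0.3600

0.3600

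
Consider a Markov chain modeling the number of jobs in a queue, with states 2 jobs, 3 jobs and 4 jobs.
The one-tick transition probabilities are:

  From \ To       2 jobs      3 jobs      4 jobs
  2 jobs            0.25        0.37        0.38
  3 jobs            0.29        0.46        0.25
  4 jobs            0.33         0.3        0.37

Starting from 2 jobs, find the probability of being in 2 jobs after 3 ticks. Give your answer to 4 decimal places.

Propagate the distribution vector 3 ticks from 2 jobs.
After 0 ticks: (1.0000, 0.0000, 0.0000)
After 1 tick: (0.2500, 0.3700, 0.3800)
After 2 ticks: (0.2952, 0.3767, 0.3281)
After 3 ticks: (0.2913, 0.3809, 0.3277)
P(in 2 jobs after 3 ticks) = 0.2913

0.2913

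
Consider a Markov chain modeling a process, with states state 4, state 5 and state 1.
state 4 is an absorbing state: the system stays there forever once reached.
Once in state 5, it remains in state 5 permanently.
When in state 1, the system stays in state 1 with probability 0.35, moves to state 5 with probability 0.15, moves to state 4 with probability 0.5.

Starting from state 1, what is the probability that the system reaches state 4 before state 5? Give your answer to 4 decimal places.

0.7692

Let h(s) be the probability of absorption at state 4 starting from transient state s. Then h(state 4) = 1 and h(state 5) = 0. By first-step analysis:
h(state 1) = 0.5·1 + 0.15·0 + 0.35·h(state 1)
Solving: h(state 1) = 0.7692.
Starting from state 1, the probability is 0.7692.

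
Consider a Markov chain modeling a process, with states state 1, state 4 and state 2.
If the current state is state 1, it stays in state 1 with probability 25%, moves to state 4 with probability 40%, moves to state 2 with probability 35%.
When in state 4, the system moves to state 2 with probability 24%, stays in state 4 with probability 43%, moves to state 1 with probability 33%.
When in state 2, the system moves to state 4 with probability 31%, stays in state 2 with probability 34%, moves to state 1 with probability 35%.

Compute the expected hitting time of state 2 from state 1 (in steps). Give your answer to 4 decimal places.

Let t(s) be the expected number of steps to first reach state 2 from state s, with t(state 2) = 0. Conditioning on the first step:
t(state 1) = 1 + 0.25·t(state 1) + 0.4·t(state 4)
t(state 4) = 1 + 0.33·t(state 1) + 0.43·t(state 4)
Solving: t(state 1) = 3.2826, t(state 4) = 3.6548.
Expected steps from state 1 to state 2: 3.2826.

3.2826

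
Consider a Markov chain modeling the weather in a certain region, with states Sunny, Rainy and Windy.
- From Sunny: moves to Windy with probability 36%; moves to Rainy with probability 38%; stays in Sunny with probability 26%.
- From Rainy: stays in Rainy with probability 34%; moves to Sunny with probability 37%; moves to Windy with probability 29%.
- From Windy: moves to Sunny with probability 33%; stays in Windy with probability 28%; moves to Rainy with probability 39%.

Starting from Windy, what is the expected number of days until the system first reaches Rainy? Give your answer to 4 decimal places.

2.5845

Let t(s) be the expected number of days to first reach Rainy from state s, with t(Rainy) = 0. Conditioning on the first day:
t(Sunny) = 1 + 0.26·t(Sunny) + 0.36·t(Windy)
t(Windy) = 1 + 0.33·t(Sunny) + 0.28·t(Windy)
Solving: t(Sunny) = 2.6087, t(Windy) = 2.5845.
Expected days from Windy to Rainy: 2.5845.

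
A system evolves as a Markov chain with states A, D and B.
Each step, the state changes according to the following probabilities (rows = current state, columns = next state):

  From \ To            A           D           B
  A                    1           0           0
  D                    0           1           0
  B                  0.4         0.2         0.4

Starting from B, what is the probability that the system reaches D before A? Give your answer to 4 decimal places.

Let h(s) be the probability of absorption at D starting from transient state s. Then h(D) = 1 and h(A) = 0. By first-step analysis:
h(B) = 0.4·0 + 0.2·1 + 0.4·h(B)
Solving: h(B) = 0.3333.
Starting from B, the probability is 0.3333.

0.3333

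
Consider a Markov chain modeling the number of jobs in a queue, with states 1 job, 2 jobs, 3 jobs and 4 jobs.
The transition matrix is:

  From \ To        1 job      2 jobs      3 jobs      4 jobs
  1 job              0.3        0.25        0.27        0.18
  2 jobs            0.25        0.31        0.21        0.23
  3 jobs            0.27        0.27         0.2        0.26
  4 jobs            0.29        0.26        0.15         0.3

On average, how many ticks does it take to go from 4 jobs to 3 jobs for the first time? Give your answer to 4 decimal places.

4.9980

Let t(s) be the expected number of ticks to first reach 3 jobs from state s, with t(3 jobs) = 0. Conditioning on the first tick:
t(1 job) = 1 + 0.3·t(1 job) + 0.25·t(2 jobs) + 0.18·t(4 jobs)
t(2 jobs) = 1 + 0.25·t(1 job) + 0.31·t(2 jobs) + 0.23·t(4 jobs)
t(4 jobs) = 1 + 0.29·t(1 job) + 0.26·t(2 jobs) + 0.3·t(4 jobs)
Solving: t(1 job) = 4.3951, t(2 jobs) = 4.7077, t(4 jobs) = 4.9980.
Expected ticks from 4 jobs to 3 jobs: 4.9980.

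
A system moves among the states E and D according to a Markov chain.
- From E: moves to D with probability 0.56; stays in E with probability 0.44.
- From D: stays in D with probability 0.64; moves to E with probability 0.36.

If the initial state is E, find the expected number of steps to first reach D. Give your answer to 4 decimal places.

Let t(s) be the expected number of steps to first reach D from state s, with t(D) = 0. Conditioning on the first step:
t(E) = 1 + 0.44·t(E)
Solving: t(E) = 1.7857.
Expected steps from E to D: 1.7857.

1.7857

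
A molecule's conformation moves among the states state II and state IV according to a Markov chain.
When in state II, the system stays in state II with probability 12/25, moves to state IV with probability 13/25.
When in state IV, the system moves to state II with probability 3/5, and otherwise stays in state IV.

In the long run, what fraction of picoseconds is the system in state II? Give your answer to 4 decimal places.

Let the stationary distribution be π with π = πP and π_1 + π_2 = 1.
π_1 = 0.48·π_1 + 0.6·π_2
Solving with the normalization constraint gives π = (0.5357, 0.4643).
So the stationary probability of state II is 0.5357.

0.5357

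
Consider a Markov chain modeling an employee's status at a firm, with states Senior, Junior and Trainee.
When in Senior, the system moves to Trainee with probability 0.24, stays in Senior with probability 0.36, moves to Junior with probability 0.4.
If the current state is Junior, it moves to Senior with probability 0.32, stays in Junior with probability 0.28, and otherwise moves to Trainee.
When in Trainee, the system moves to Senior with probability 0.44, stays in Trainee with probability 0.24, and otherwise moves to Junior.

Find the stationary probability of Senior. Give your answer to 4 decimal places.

0.3701

Let the stationary distribution be π with π = πP and π_1 + π_2 + π_3 = 1.
π_1 = 0.36·π_1 + 0.32·π_2 + 0.44·π_3
π_2 = 0.4·π_1 + 0.28·π_2 + 0.32·π_3
Solving with the normalization constraint gives π = (0.3701, 0.3362, 0.2938).
So the stationary probability of Senior is 0.3701.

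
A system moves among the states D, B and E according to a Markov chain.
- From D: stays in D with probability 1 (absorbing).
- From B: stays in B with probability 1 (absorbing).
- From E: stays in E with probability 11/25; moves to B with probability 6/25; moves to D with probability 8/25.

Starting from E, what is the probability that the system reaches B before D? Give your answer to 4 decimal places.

0.4286

Let h(s) be the probability of absorption at B starting from transient state s. Then h(B) = 1 and h(D) = 0. By first-step analysis:
h(E) = 0.32·0 + 0.24·1 + 0.44·h(E)
Solving: h(E) = 0.4286.
Starting from E, the probability is 0.4286.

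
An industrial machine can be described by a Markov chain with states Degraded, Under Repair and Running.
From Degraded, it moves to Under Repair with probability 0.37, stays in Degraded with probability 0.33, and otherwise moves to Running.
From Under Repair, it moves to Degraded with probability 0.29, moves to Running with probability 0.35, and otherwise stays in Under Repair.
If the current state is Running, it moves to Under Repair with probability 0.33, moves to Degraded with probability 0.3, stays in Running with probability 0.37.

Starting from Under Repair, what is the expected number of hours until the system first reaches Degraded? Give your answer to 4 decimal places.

3.4063

Let t(s) be the expected number of hours to first reach Degraded from state s, with t(Degraded) = 0. Conditioning on the first hour:
t(Under Repair) = 1 + 0.36·t(Under Repair) + 0.35·t(Running)
t(Running) = 1 + 0.33·t(Under Repair) + 0.37·t(Running)
Solving: t(Under Repair) = 3.4063, t(Running) = 3.3716.
Expected hours from Under Repair to Degraded: 3.4063.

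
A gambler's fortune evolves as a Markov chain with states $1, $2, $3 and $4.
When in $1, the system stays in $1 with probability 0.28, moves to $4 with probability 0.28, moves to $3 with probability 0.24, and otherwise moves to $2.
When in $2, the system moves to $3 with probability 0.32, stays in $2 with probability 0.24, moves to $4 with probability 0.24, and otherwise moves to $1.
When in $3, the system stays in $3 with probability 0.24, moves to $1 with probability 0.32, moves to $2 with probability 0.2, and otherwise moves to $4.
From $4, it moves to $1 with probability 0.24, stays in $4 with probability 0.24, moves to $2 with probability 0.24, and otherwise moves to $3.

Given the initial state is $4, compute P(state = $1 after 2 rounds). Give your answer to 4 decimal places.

Propagate the distribution vector 2 rounds from $4.
After 0 rounds: (0.0000, 0.0000, 0.0000, 1.0000)
After 1 round: (0.2400, 0.2400, 0.2800, 0.2400)
After 2 rounds: (0.2624, 0.2192, 0.2688, 0.2496)
P(in $1 after 2 rounds) = 0.2624

0.2624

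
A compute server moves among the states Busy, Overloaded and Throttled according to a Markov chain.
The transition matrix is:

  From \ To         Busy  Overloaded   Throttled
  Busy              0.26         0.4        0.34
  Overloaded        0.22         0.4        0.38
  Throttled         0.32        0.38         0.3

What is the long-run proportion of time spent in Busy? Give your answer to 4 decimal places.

0.2648

Let the stationary distribution be π with π = πP and π_1 + π_2 + π_3 = 1.
π_1 = 0.26·π_1 + 0.22·π_2 + 0.32·π_3
π_2 = 0.4·π_1 + 0.4·π_2 + 0.38·π_3
Solving with the normalization constraint gives π = (0.2648, 0.3932, 0.3420).
So the stationary probability of Busy is 0.2648.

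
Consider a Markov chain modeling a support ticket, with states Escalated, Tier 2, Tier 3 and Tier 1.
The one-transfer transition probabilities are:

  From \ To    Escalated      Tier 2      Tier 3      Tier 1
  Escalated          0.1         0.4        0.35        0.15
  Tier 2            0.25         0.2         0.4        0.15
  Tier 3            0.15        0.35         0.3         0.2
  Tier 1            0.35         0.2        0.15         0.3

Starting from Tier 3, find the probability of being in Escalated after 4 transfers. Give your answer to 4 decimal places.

0.2077

Propagate the distribution vector 4 transfers from Tier 3.
After 0 transfers: (0.0000, 0.0000, 1.0000, 0.0000)
After 1 transfer: (0.1500, 0.3500, 0.3000, 0.2000)
After 2 transfers: (0.2175, 0.2750, 0.3125, 0.1950)
After 3 transfers: (0.2056, 0.2904, 0.3091, 0.1949)
After 4 transfers: (0.2077, 0.2875, 0.3101, 0.1947)
P(in Escalated after 4 transfers) = 0.2077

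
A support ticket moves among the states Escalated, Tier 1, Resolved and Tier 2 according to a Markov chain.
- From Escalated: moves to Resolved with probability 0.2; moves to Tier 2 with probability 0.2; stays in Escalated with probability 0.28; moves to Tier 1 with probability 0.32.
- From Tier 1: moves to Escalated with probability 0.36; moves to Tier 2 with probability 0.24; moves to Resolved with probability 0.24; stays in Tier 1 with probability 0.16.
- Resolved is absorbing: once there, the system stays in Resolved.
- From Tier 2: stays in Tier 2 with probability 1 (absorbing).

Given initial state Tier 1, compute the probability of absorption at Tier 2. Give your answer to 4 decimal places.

0.5000

Let h(s) be the probability of absorption at Tier 2 starting from transient state s. Then h(Tier 2) = 1 and h(Resolved) = 0. By first-step analysis:
h(Escalated) = 0.28·h(Escalated) + 0.32·h(Tier 1) + 0.2·0 + 0.2·1
h(Tier 1) = 0.36·h(Escalated) + 0.16·h(Tier 1) + 0.24·0 + 0.24·1
Solving: h(Escalated) = 0.5000, h(Tier 1) = 0.5000.
Starting from Tier 1, the probability is 0.5000.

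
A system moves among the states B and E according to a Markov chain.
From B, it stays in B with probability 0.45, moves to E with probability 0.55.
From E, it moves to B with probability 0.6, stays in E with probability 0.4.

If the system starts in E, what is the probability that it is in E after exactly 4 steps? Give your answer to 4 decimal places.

Propagate the distribution vector 4 steps from E.
After 0 steps: (0.0000, 1.0000)
After 1 step: (0.6000, 0.4000)
After 2 steps: (0.5100, 0.4900)
After 3 steps: (0.5235, 0.4765)
After 4 steps: (0.5215, 0.4785)
P(in E after 4 steps) = 0.4785

0.4785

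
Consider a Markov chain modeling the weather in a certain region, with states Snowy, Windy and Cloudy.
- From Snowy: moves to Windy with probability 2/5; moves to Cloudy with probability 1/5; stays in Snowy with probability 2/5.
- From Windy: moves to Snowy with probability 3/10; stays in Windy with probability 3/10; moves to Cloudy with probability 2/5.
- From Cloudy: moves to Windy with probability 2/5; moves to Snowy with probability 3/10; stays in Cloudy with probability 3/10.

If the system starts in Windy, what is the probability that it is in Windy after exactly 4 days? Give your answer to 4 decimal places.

0.3637

Propagate the distribution vector 4 days from Windy.
After 0 days: (0.0000, 1.0000, 0.0000)
After 1 day: (0.3000, 0.3000, 0.4000)
After 2 days: (0.3300, 0.3700, 0.3000)
After 3 days: (0.3330, 0.3630, 0.3040)
After 4 days: (0.3333, 0.3637, 0.3030)
P(in Windy after 4 days) = 0.3637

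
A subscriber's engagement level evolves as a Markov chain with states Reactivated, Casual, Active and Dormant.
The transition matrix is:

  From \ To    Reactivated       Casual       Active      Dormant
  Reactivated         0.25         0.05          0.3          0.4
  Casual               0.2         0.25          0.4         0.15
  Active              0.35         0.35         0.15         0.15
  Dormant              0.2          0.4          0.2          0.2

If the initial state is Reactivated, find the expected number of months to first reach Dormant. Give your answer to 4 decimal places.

3.4513

Let t(s) be the expected number of months to first reach Dormant from state s, with t(Dormant) = 0. Conditioning on the first month:
t(Reactivated) = 1 + 0.25·t(Reactivated) + 0.05·t(Casual) + 0.3·t(Active)
t(Casual) = 1 + 0.2·t(Reactivated) + 0.25·t(Casual) + 0.4·t(Active)
t(Active) = 1 + 0.35·t(Reactivated) + 0.35·t(Casual) + 0.15·t(Active)
Solving: t(Reactivated) = 3.4513, t(Casual) = 4.6631, t(Active) = 4.5177.
Expected months from Reactivated to Dormant: 3.4513.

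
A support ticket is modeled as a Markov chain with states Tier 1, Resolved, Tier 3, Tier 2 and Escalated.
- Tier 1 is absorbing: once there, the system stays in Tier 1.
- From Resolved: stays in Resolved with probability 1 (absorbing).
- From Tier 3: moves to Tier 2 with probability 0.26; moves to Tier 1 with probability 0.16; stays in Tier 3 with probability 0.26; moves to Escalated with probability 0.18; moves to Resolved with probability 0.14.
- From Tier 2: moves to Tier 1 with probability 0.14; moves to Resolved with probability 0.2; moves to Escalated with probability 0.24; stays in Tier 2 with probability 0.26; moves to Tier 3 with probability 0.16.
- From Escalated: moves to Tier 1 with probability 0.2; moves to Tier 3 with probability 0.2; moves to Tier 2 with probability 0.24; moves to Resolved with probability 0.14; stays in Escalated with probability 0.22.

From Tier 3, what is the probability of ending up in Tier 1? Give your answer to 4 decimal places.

0.5120

Let h(s) be the probability of absorption at Tier 1 starting from transient state s. Then h(Tier 1) = 1 and h(Resolved) = 0. By first-step analysis:
h(Tier 3) = 0.16·1 + 0.14·0 + 0.26·h(Tier 3) + 0.26·h(Tier 2) + 0.18·h(Escalated)
h(Tier 2) = 0.14·1 + 0.2·0 + 0.16·h(Tier 3) + 0.26·h(Tier 2) + 0.24·h(Escalated)
h(Escalated) = 0.2·1 + 0.14·0 + 0.2·h(Tier 3) + 0.24·h(Tier 2) + 0.22·h(Escalated)
Solving: h(Tier 3) = 0.5120, h(Tier 2) = 0.4728, h(Escalated) = 0.5332.
Starting from Tier 3, the probability is 0.5120.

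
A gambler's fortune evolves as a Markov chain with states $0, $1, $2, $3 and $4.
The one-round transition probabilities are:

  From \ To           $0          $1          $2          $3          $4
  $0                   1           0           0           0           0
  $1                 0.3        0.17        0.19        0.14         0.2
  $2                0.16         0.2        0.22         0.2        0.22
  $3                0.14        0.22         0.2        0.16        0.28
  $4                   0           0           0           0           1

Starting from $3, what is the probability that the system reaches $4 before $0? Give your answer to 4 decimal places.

Let h(s) be the probability of absorption at $4 starting from transient state s. Then h($4) = 1 and h($0) = 0. By first-step analysis:
h($1) = 0.3·0 + 0.17·h($1) + 0.19·h($2) + 0.14·h($3) + 0.2·1
h($2) = 0.16·0 + 0.2·h($1) + 0.22·h($2) + 0.2·h($3) + 0.22·1
h($3) = 0.14·0 + 0.22·h($1) + 0.2·h($2) + 0.16·h($3) + 0.28·1
Solving: h($1) = 0.4664, h($2) = 0.5521, h($3) = 0.5869.
Starting from $3, the probability is 0.5869.

0.5869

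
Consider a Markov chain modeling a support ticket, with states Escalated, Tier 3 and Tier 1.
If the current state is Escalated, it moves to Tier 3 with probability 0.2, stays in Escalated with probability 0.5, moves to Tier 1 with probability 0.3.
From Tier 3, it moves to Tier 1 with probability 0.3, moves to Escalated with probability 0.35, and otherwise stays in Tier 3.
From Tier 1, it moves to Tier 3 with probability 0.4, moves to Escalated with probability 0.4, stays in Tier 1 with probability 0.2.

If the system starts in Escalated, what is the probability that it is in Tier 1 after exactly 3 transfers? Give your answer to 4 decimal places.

Propagate the distribution vector 3 transfers from Escalated.
After 0 transfers: (1.0000, 0.0000, 0.0000)
After 1 transfer: (0.5000, 0.2000, 0.3000)
After 2 transfers: (0.4400, 0.2900, 0.2700)
After 3 transfers: (0.4295, 0.2975, 0.2730)
P(in Tier 1 after 3 transfers) = 0.2730

0.2730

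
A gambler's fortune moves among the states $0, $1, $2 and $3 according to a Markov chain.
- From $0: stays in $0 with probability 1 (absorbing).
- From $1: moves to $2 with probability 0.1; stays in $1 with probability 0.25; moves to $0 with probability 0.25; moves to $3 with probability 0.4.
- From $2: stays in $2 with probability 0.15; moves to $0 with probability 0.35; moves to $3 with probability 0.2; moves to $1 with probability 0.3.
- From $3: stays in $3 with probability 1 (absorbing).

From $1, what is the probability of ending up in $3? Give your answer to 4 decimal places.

Let h(s) be the probability of absorption at $3 starting from transient state s. Then h($3) = 1 and h($0) = 0. By first-step analysis:
h($1) = 0.25·0 + 0.25·h($1) + 0.1·h($2) + 0.4·1
h($2) = 0.35·0 + 0.3·h($1) + 0.15·h($2) + 0.2·1
Solving: h($1) = 0.5926, h($2) = 0.4444.
Starting from $1, the probability is 0.5926.

0.5926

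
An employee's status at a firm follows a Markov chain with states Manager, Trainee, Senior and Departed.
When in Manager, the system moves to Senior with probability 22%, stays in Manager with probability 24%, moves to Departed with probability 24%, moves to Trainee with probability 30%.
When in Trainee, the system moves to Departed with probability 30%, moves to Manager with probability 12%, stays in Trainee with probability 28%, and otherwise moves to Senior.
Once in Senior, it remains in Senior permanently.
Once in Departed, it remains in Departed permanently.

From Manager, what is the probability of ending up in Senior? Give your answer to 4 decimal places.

Let h(s) be the probability of absorption at Senior starting from transient state s. Then h(Senior) = 1 and h(Departed) = 0. By first-step analysis:
h(Manager) = 0.24·h(Manager) + 0.3·h(Trainee) + 0.22·1 + 0.24·0
h(Trainee) = 0.12·h(Manager) + 0.28·h(Trainee) + 0.3·1 + 0.3·0
Solving: h(Manager) = 0.4859, h(Trainee) = 0.4977.
Starting from Manager, the probability is 0.4859.

0.4859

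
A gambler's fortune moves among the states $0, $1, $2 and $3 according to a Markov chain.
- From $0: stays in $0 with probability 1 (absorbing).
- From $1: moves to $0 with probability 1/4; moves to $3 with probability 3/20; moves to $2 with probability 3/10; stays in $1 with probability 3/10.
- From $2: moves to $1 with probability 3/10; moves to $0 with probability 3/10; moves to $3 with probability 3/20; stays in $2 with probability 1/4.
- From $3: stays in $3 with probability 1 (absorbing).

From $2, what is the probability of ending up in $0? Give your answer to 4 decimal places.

Let h(s) be the probability of absorption at $0 starting from transient state s. Then h($0) = 1 and h($3) = 0. By first-step analysis:
h($1) = 0.25·1 + 0.3·h($1) + 0.3·h($2) + 0.15·0
h($2) = 0.3·1 + 0.3·h($1) + 0.25·h($2) + 0.15·0
Solving: h($1) = 0.6379, h($2) = 0.6552.
Starting from $2, the probability is 0.6552.

0.6552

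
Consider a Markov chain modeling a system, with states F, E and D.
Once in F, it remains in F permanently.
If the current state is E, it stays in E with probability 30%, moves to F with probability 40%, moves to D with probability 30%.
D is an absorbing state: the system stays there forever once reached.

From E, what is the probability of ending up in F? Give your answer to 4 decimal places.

Let h(s) be the probability of absorption at F starting from transient state s. Then h(F) = 1 and h(D) = 0. By first-step analysis:
h(E) = 0.4·1 + 0.3·h(E) + 0.3·0
Solving: h(E) = 0.5714.
Starting from E, the probability is 0.5714.

0.5714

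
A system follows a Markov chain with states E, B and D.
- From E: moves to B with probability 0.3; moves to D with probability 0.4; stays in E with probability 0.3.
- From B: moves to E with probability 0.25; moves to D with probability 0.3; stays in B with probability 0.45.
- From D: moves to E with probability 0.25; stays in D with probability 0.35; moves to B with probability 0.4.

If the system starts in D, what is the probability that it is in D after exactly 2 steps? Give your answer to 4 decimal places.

Sum over the intermediate state after 1 step:
P = P(D→E)·P(E→D) + P(D→B)·P(B→D) + P(D→D)·P(D→D)
  = 0.25×0.4 + 0.4×0.3 + 0.35×0.35
  = 0.1000 + 0.1200 + 0.1225 = 0.3425

0.3425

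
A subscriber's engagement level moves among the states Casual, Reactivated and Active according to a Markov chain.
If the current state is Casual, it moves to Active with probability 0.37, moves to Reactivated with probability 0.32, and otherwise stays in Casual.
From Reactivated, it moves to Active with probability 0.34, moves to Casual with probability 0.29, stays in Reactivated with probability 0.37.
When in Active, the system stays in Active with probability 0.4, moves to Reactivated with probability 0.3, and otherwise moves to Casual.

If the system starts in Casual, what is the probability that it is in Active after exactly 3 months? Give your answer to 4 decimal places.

0.3713

Propagate the distribution vector 3 months from Casual.
After 0 months: (1.0000, 0.0000, 0.0000)
After 1 month: (0.3100, 0.3200, 0.3700)
After 2 months: (0.2999, 0.3286, 0.3715)
After 3 months: (0.2997, 0.3290, 0.3713)
P(in Active after 3 months) = 0.3713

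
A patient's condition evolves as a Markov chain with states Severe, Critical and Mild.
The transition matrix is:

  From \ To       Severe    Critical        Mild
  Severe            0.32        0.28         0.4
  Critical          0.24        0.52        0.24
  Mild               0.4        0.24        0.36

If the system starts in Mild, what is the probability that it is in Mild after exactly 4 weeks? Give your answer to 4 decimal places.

0.3316

Propagate the distribution vector 4 weeks from Mild.
After 0 weeks: (0.0000, 0.0000, 1.0000)
After 1 week: (0.4000, 0.2400, 0.3600)
After 2 weeks: (0.3296, 0.3232, 0.3472)
After 3 weeks: (0.3219, 0.3437, 0.3344)
After 4 weeks: (0.3193, 0.3491, 0.3316)
P(in Mild after 4 weeks) = 0.3316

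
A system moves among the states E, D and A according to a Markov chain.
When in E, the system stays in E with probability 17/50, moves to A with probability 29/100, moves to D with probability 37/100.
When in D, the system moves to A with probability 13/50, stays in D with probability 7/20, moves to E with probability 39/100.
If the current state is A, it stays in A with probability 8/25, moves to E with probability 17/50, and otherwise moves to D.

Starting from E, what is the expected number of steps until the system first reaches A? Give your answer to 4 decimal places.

3.5827

Let t(s) be the expected number of steps to first reach A from state s, with t(A) = 0. Conditioning on the first step:
t(E) = 1 + 0.34·t(E) + 0.37·t(D)
t(D) = 1 + 0.39·t(E) + 0.35·t(D)
Solving: t(E) = 3.5827, t(D) = 3.6881.
Expected steps from E to A: 3.5827.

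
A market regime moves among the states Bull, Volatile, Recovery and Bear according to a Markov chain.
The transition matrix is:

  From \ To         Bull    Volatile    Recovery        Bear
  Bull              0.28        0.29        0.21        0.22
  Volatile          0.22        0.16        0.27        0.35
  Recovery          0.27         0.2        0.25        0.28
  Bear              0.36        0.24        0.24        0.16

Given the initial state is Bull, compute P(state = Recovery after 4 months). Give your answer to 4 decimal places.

Propagate the distribution vector 4 months from Bull.
After 0 months: (1.0000, 0.0000, 0.0000, 0.0000)
After 1 month: (0.2800, 0.2900, 0.2100, 0.2200)
After 2 months: (0.2781, 0.2224, 0.2424, 0.2571)
After 3 months: (0.2848, 0.2264, 0.2408, 0.2480)
After 4 months: (0.2838, 0.2265, 0.2407, 0.2490)
P(in Recovery after 4 months) = 0.2407

0.2407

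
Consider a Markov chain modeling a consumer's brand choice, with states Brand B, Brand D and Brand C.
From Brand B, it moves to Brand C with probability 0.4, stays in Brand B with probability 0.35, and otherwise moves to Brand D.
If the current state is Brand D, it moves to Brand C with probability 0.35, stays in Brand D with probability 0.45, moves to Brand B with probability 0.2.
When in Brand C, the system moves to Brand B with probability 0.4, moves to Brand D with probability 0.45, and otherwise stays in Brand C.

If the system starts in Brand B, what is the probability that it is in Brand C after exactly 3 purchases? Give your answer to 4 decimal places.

Propagate the distribution vector 3 purchases from Brand B.
After 0 purchases: (1.0000, 0.0000, 0.0000)
After 1 purchase: (0.3500, 0.2500, 0.4000)
After 2 purchases: (0.3325, 0.3800, 0.2875)
After 3 purchases: (0.3074, 0.3835, 0.3091)
P(in Brand C after 3 purchases) = 0.3091

0.3091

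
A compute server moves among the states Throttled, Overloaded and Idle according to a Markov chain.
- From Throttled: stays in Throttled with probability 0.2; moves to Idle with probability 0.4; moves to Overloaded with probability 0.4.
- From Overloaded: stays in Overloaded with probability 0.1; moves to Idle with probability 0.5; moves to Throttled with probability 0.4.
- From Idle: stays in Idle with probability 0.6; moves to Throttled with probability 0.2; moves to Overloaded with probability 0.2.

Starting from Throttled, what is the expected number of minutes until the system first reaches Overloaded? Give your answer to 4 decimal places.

Let t(s) be the expected number of minutes to first reach Overloaded from state s, with t(Overloaded) = 0. Conditioning on the first minute:
t(Throttled) = 1 + 0.2·t(Throttled) + 0.4·t(Idle)
t(Idle) = 1 + 0.2·t(Throttled) + 0.6·t(Idle)
Solving: t(Throttled) = 3.3333, t(Idle) = 4.1667.
Expected minutes from Throttled to Overloaded: 3.3333.

3.3333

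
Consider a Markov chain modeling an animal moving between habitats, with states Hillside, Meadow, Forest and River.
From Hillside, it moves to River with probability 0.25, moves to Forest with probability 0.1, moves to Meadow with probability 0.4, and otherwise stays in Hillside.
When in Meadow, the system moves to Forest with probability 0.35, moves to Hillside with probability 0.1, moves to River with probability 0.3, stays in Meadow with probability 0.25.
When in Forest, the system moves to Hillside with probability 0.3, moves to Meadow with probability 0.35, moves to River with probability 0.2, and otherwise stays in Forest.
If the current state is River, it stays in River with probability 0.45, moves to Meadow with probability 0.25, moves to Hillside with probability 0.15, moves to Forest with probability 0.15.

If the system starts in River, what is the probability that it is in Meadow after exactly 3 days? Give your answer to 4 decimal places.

0.2955

Propagate the distribution vector 3 days from River.
After 0 days: (0.0000, 0.0000, 0.0000, 1.0000)
After 1 day: (0.1500, 0.2500, 0.1500, 0.4500)
After 2 days: (0.1750, 0.2875, 0.1925, 0.3450)
After 3 days: (0.1820, 0.2955, 0.1988, 0.3238)
P(in Meadow after 3 days) = 0.2955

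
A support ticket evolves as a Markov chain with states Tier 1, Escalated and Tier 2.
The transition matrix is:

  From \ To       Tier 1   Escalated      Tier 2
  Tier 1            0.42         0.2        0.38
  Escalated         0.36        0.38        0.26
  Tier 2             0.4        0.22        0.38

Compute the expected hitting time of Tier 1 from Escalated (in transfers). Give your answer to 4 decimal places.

Let t(s) be the expected number of transfers to first reach Tier 1 from state s, with t(Tier 1) = 0. Conditioning on the first transfer:
t(Escalated) = 1 + 0.38·t(Escalated) + 0.26·t(Tier 2)
t(Tier 2) = 1 + 0.22·t(Escalated) + 0.38·t(Tier 2)
Solving: t(Escalated) = 2.6895, t(Tier 2) = 2.5672.
Expected transfers from Escalated to Tier 1: 2.6895.

2.6895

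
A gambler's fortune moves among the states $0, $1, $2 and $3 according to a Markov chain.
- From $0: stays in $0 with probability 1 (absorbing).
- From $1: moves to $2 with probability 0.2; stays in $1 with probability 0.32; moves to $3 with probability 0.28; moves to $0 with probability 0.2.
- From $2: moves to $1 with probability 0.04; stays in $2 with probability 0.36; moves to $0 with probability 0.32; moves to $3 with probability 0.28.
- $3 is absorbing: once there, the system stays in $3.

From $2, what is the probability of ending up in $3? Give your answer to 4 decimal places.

Let h(s) be the probability of absorption at $3 starting from transient state s. Then h($3) = 1 and h($0) = 0. By first-step analysis:
h($1) = 0.2·0 + 0.32·h($1) + 0.2·h($2) + 0.28·1
h($2) = 0.32·0 + 0.04·h($1) + 0.36·h($2) + 0.28·1
Solving: h($1) = 0.5506, h($2) = 0.4719.
Starting from $2, the probability is 0.4719.

0.4719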